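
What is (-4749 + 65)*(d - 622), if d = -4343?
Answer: 23256060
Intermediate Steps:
(-4749 + 65)*(d - 622) = (-4749 + 65)*(-4343 - 622) = -4684*(-4965) = 23256060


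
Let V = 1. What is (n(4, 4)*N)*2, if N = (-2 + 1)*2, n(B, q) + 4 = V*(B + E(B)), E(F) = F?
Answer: -16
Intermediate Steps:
n(B, q) = -4 + 2*B (n(B, q) = -4 + 1*(B + B) = -4 + 1*(2*B) = -4 + 2*B)
N = -2 (N = -1*2 = -2)
(n(4, 4)*N)*2 = ((-4 + 2*4)*(-2))*2 = ((-4 + 8)*(-2))*2 = (4*(-2))*2 = -8*2 = -16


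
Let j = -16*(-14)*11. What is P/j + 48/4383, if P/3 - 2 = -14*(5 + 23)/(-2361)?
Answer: 19249121/1416562224 ≈ 0.013589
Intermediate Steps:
P = 5114/787 (P = 6 + 3*(-14*(5 + 23)/(-2361)) = 6 + 3*(-14*28*(-1/2361)) = 6 + 3*(-392*(-1/2361)) = 6 + 3*(392/2361) = 6 + 392/787 = 5114/787 ≈ 6.4981)
j = 2464 (j = 224*11 = 2464)
P/j + 48/4383 = (5114/787)/2464 + 48/4383 = (5114/787)*(1/2464) + 48*(1/4383) = 2557/969584 + 16/1461 = 19249121/1416562224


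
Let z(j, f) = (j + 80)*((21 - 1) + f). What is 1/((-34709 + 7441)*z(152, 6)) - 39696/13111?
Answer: -6529220958007/2156504831936 ≈ -3.0277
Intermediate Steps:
z(j, f) = (20 + f)*(80 + j) (z(j, f) = (80 + j)*(20 + f) = (20 + f)*(80 + j))
1/((-34709 + 7441)*z(152, 6)) - 39696/13111 = 1/((-34709 + 7441)*(1600 + 20*152 + 80*6 + 6*152)) - 39696/13111 = 1/((-27268)*(1600 + 3040 + 480 + 912)) - 39696*1/13111 = -1/27268/6032 - 39696/13111 = -1/27268*1/6032 - 39696/13111 = -1/164480576 - 39696/13111 = -6529220958007/2156504831936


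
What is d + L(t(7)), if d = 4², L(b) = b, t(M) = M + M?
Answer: 30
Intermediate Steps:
t(M) = 2*M
d = 16
d + L(t(7)) = 16 + 2*7 = 16 + 14 = 30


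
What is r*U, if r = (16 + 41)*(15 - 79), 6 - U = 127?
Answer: 441408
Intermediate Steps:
U = -121 (U = 6 - 1*127 = 6 - 127 = -121)
r = -3648 (r = 57*(-64) = -3648)
r*U = -3648*(-121) = 441408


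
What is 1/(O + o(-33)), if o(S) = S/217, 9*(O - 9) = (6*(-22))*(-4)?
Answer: 651/43952 ≈ 0.014812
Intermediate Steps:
O = 203/3 (O = 9 + ((6*(-22))*(-4))/9 = 9 + (-132*(-4))/9 = 9 + (⅑)*528 = 9 + 176/3 = 203/3 ≈ 67.667)
o(S) = S/217 (o(S) = S*(1/217) = S/217)
1/(O + o(-33)) = 1/(203/3 + (1/217)*(-33)) = 1/(203/3 - 33/217) = 1/(43952/651) = 651/43952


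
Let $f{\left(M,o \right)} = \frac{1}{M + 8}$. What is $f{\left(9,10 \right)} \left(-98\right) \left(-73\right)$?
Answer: $\frac{7154}{17} \approx 420.82$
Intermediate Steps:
$f{\left(M,o \right)} = \frac{1}{8 + M}$
$f{\left(9,10 \right)} \left(-98\right) \left(-73\right) = \frac{1}{8 + 9} \left(-98\right) \left(-73\right) = \frac{1}{17} \left(-98\right) \left(-73\right) = \left(- \frac{98}{17}\right) \left(-73\right) = \frac{7154}{17}$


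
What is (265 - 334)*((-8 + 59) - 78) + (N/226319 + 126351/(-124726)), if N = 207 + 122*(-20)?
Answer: 52559635730495/28227863594 ≈ 1862.0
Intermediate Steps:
N = -2233 (N = 207 - 2440 = -2233)
(265 - 334)*((-8 + 59) - 78) + (N/226319 + 126351/(-124726)) = (265 - 334)*((-8 + 59) - 78) + (-2233/226319 + 126351/(-124726)) = -69*(51 - 78) + (-2233*1/226319 + 126351*(-1/124726)) = -69*(-27) + (-2233/226319 - 126351/124726) = 1863 - 28874145127/28227863594 = 52559635730495/28227863594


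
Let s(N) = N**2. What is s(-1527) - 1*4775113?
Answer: -2443384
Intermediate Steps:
s(-1527) - 1*4775113 = (-1527)**2 - 1*4775113 = 2331729 - 4775113 = -2443384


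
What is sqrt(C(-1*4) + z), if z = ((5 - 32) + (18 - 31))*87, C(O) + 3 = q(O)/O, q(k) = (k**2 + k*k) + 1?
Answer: 7*I*sqrt(285)/2 ≈ 59.087*I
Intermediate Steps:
q(k) = 1 + 2*k**2 (q(k) = (k**2 + k**2) + 1 = 2*k**2 + 1 = 1 + 2*k**2)
C(O) = -3 + (1 + 2*O**2)/O
z = -3480 (z = (-27 - 13)*87 = -40*87 = -3480)
sqrt(C(-1*4) + z) = sqrt((-3 + 1/(-1*4) + 2*(-1*4)) - 3480) = sqrt((-3 + 1/(-4) + 2*(-4)) - 3480) = sqrt((-3 - 1/4 - 8) - 3480) = sqrt(-45/4 - 3480) = sqrt(-13965/4) = 7*I*sqrt(285)/2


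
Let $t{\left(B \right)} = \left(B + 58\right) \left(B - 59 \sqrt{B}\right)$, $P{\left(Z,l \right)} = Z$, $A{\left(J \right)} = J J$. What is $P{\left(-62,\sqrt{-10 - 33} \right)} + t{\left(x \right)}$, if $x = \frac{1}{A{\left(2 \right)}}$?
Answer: $- \frac{28253}{16} \approx -1765.8$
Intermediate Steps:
$A{\left(J \right)} = J^{2}$
$x = \frac{1}{4}$ ($x = \frac{1}{2^{2}} = \frac{1}{4} \approx 0.25$)
$t{\left(B \right)} = \left(58 + B\right) \left(B - 59 \sqrt{B}\right)$
$P{\left(-62,\sqrt{-10 - 33} \right)} + t{\left(x \right)} = -62 + \left(\left(\frac{1}{4}\right)^{2} - \frac{3422}{2} - \frac{59}{8} + 58 \cdot \frac{1}{4}\right) = -62 + \left(\frac{1}{16} - 1711 - \frac{59}{8} + \frac{29}{2}\right) = -62 - \frac{27261}{16} = - \frac{28253}{16}$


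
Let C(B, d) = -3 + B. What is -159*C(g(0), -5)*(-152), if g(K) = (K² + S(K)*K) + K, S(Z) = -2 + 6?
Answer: -72504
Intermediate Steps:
S(Z) = 4
g(K) = K² + 5*K (g(K) = (K² + 4*K) + K = K² + 5*K)
-159*C(g(0), -5)*(-152) = -159*(-3 + 0*(5 + 0))*(-152) = -159*(-3 + 0*5)*(-152) = -159*(-3 + 0)*(-152) = -159*(-3)*(-152) = 477*(-152) = -72504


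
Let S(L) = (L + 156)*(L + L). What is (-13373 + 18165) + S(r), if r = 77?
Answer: 40674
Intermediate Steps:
S(L) = 2*L*(156 + L) (S(L) = (156 + L)*(2*L) = 2*L*(156 + L))
(-13373 + 18165) + S(r) = (-13373 + 18165) + 2*77*(156 + 77) = 4792 + 2*77*233 = 4792 + 35882 = 40674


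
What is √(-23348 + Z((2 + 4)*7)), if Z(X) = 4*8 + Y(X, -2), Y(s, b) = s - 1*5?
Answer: I*√23279 ≈ 152.57*I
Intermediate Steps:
Y(s, b) = -5 + s (Y(s, b) = s - 5 = -5 + s)
Z(X) = 27 + X (Z(X) = 4*8 + (-5 + X) = 32 + (-5 + X) = 27 + X)
√(-23348 + Z((2 + 4)*7)) = √(-23348 + (27 + (2 + 4)*7)) = √(-23348 + (27 + 6*7)) = √(-23348 + (27 + 42)) = √(-23348 + 69) = √(-23279) = I*√23279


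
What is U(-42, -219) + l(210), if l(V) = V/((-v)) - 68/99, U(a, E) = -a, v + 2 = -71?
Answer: 319360/7227 ≈ 44.190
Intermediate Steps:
v = -73 (v = -2 - 71 = -73)
l(V) = -68/99 + V/73 (l(V) = V/((-1*(-73))) - 68/99 = V/73 - 68*1/99 = V*(1/73) - 68/99 = V/73 - 68/99 = -68/99 + V/73)
U(-42, -219) + l(210) = -1*(-42) + (-68/99 + (1/73)*210) = 42 + (-68/99 + 210/73) = 42 + 15826/7227 = 319360/7227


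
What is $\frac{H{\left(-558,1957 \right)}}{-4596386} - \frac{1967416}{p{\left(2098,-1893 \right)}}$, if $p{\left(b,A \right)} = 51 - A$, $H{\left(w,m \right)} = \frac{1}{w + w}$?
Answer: $- \frac{140166552057901}{138498302952} \approx -1012.0$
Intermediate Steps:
$H{\left(w,m \right)} = \frac{1}{2 w}$
$\frac{H{\left(-558,1957 \right)}}{-4596386} - \frac{1967416}{p{\left(2098,-1893 \right)}} = \frac{\frac{1}{2} \frac{1}{-558}}{-4596386} - \frac{1967416}{51 - -1893} = \frac{1}{2} \left(- \frac{1}{558}\right) \left(- \frac{1}{4596386}\right) - \frac{1967416}{51 + 1893} = \left(- \frac{1}{1116}\right) \left(- \frac{1}{4596386}\right) - \frac{1967416}{1944} = \frac{1}{5129566776} - \frac{245927}{243} = - \frac{140166552057901}{138498302952}$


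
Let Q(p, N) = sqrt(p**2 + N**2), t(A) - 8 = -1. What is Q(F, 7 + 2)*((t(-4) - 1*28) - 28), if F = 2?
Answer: -49*sqrt(85) ≈ -451.76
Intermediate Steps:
t(A) = 7 (t(A) = 8 - 1 = 7)
Q(p, N) = sqrt(N**2 + p**2)
Q(F, 7 + 2)*((t(-4) - 1*28) - 28) = sqrt((7 + 2)**2 + 2**2)*((7 - 1*28) - 28) = sqrt(9**2 + 4)*((7 - 28) - 28) = sqrt(81 + 4)*(-21 - 28) = sqrt(85)*(-49) = -49*sqrt(85)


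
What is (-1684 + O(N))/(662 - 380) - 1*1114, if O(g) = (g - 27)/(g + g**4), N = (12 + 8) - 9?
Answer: -578446310/516483 ≈ -1120.0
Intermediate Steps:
N = 11 (N = 20 - 9 = 11)
O(g) = (-27 + g)/(g + g**4)
(-1684 + O(N))/(662 - 380) - 1*1114 = (-1684 + (-27 + 11)/(11 + 11**4))/(662 - 380) - 1*1114 = (-1684 - 16/(11 + 14641))/282 - 1114 = (-1684 - 16/14652)*(1/282) - 1114 = (-1684 + (1/14652)*(-16))*(1/282) - 1114 = (-1684 - 4/3663)*(1/282) - 1114 = -6168496/3663*1/282 - 1114 = -3084248/516483 - 1114 = -578446310/516483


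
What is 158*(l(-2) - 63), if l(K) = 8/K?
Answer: -10586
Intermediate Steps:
158*(l(-2) - 63) = 158*(8/(-2) - 63) = 158*(8*(-½) - 63) = 158*(-4 - 63) = 158*(-67) = -10586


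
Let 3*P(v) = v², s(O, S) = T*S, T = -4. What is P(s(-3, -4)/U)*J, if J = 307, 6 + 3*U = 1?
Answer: 235776/25 ≈ 9431.0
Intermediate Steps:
U = -5/3 (U = -2 + (⅓)*1 = -2 + ⅓ = -5/3 ≈ -1.6667)
s(O, S) = -4*S
P(v) = v²/3
P(s(-3, -4)/U)*J = (((-4*(-4))/(-5/3))²/3)*307 = ((16*(-⅗))²/3)*307 = ((-48/5)²/3)*307 = ((⅓)*(2304/25))*307 = (768/25)*307 = 235776/25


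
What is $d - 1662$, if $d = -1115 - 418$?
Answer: $-3195$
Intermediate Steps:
$d = -1533$
$d - 1662 = -1533 - 1662 = -3195$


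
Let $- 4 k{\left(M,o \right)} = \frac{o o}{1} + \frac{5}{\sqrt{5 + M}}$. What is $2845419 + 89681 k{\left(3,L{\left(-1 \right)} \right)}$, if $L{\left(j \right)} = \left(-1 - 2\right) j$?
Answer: $\frac{10574547}{4} - \frac{448405 \sqrt{2}}{16} \approx 2.604 \cdot 10^{6}$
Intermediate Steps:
$L{\left(j \right)} = - 3 j$
$k{\left(M,o \right)} = - \frac{5}{4 \sqrt{5 + M}} - \frac{o^{2}}{4}$ ($k{\left(M,o \right)} = - \frac{\frac{o o}{1} + \frac{5}{\sqrt{5 + M}}}{4} = - \frac{o^{2} \cdot 1 + \frac{5}{\sqrt{5 + M}}}{4} = - \frac{o^{2} + \frac{5}{\sqrt{5 + M}}}{4} = - \frac{5}{4 \sqrt{5 + M}} - \frac{o^{2}}{4}$)
$2845419 + 89681 k{\left(3,L{\left(-1 \right)} \right)} = 2845419 + 89681 \left(- \frac{5}{4 \sqrt{5 + 3}} - \frac{\left(\left(-3\right) \left(-1\right)\right)^{2}}{4}\right) = 2845419 + 89681 \left(- \frac{5}{4 \cdot 2 \sqrt{2}} - \frac{3^{2}}{4}\right) = 2845419 + 89681 \left(- \frac{5 \frac{\sqrt{2}}{4}}{4} - \frac{9}{4}\right) = 2845419 + 89681 \left(- \frac{5 \sqrt{2}}{16} - \frac{9}{4}\right) = 2845419 + 89681 \left(- \frac{9}{4} - \frac{5 \sqrt{2}}{16}\right) = 2845419 - \left(\frac{807129}{4} + \frac{448405 \sqrt{2}}{16}\right) = \frac{10574547}{4} - \frac{448405 \sqrt{2}}{16}$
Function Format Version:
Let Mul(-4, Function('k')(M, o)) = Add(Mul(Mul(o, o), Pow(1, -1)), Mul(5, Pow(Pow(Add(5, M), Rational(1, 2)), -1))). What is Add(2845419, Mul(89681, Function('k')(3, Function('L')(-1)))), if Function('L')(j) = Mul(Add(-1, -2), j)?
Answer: Add(Rational(10574547, 4), Mul(Rational(-448405, 16), Pow(2, Rational(1, 2)))) ≈ 2.6040e+6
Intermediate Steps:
Function('L')(j) = Mul(-3, j)
Function('k')(M, o) = Add(Mul(Rational(-5, 4), Pow(Add(5, M), Rational(-1, 2))), Mul(Rational(-1, 4), Pow(o, 2))) (Function('k')(M, o) = Mul(Rational(-1, 4), Add(Mul(Mul(o, o), Pow(1, -1)), Mul(5, Pow(Pow(Add(5, M), Rational(1, 2)), -1)))) = Mul(Rational(-1, 4), Add(Mul(Pow(o, 2), 1), Mul(5, Pow(Add(5, M), Rational(-1, 2))))) = Mul(Rational(-1, 4), Add(Pow(o, 2), Mul(5, Pow(Add(5, M), Rational(-1, 2))))) = Add(Mul(Rational(-5, 4), Pow(Add(5, M), Rational(-1, 2))), Mul(Rational(-1, 4), Pow(o, 2))))
Add(2845419, Mul(89681, Function('k')(3, Function('L')(-1)))) = Add(2845419, Mul(89681, Add(Mul(Rational(-5, 4), Pow(Add(5, 3), Rational(-1, 2))), Mul(Rational(-1, 4), Pow(Mul(-3, -1), 2))))) = Add(2845419, Mul(89681, Add(Mul(Rational(-5, 4), Pow(8, Rational(-1, 2))), Mul(Rational(-1, 4), Pow(3, 2))))) = Add(2845419, Mul(89681, Add(Mul(Rational(-5, 4), Mul(Rational(1, 4), Pow(2, Rational(1, 2)))), Mul(Rational(-1, 4), 9)))) = Add(2845419, Mul(89681, Add(Mul(Rational(-5, 16), Pow(2, Rational(1, 2))), Rational(-9, 4)))) = Add(2845419, Mul(89681, Add(Rational(-9, 4), Mul(Rational(-5, 16), Pow(2, Rational(1, 2)))))) = Add(2845419, Add(Rational(-807129, 4), Mul(Rational(-448405, 16), Pow(2, Rational(1, 2))))) = Add(Rational(10574547, 4), Mul(Rational(-448405, 16), Pow(2, Rational(1, 2))))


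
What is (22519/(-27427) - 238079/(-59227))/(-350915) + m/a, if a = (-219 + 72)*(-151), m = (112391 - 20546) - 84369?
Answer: 5797892701142772/17214995647795057 ≈ 0.33679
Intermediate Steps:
m = 7476 (m = 91845 - 84369 = 7476)
a = 22197 (a = -147*(-151) = 22197)
(22519/(-27427) - 238079/(-59227))/(-350915) + m/a = (22519/(-27427) - 238079/(-59227))/(-350915) + 7476/22197 = (22519*(-1/27427) - 238079*(-1/59227))*(-1/350915) + 7476*(1/22197) = (-22519/27427 + 238079/59227)*(-1/350915) + 356/1057 = (5196059920/1624418929)*(-1/350915) + 356/1057 = -1039211984/114006593694007 + 356/1057 = 5797892701142772/17214995647795057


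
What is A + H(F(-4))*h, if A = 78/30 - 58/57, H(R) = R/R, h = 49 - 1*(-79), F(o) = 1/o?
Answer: 36931/285 ≈ 129.58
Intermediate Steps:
h = 128 (h = 49 + 79 = 128)
H(R) = 1
A = 451/285 (A = 78*(1/30) - 58*1/57 = 13/5 - 58/57 = 451/285 ≈ 1.5825)
A + H(F(-4))*h = 451/285 + 1*128 = 451/285 + 128 = 36931/285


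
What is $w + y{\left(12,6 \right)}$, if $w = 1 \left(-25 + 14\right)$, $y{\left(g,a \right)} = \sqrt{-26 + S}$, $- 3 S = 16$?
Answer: $-11 + \frac{i \sqrt{282}}{3} \approx -11.0 + 5.5976 i$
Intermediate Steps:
$S = - \frac{16}{3}$ ($S = \left(- \frac{1}{3}\right) 16 = - \frac{16}{3} \approx -5.3333$)
$y{\left(g,a \right)} = \frac{i \sqrt{282}}{3}$ ($y{\left(g,a \right)} = \sqrt{-26 - \frac{16}{3}} = \sqrt{- \frac{94}{3}} = \frac{i \sqrt{282}}{3}$)
$w = -11$ ($w = 1 \left(-11\right) = -11$)
$w + y{\left(12,6 \right)} = -11 + \frac{i \sqrt{282}}{3}$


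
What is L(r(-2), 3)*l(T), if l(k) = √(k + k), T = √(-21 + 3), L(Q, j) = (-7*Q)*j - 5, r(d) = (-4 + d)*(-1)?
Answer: -131*2^(¾)*√3*√I ≈ -269.83 - 269.83*I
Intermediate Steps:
r(d) = 4 - d
L(Q, j) = -5 - 7*Q*j (L(Q, j) = -7*Q*j - 5 = -5 - 7*Q*j)
T = 3*I*√2 (T = √(-18) = 3*I*√2 ≈ 4.2426*I)
l(k) = √2*√k (l(k) = √(2*k) = √2*√k)
L(r(-2), 3)*l(T) = (-5 - 7*(4 - 1*(-2))*3)*(√2*√(3*I*√2)) = (-5 - 7*(4 + 2)*3)*(√2*(2^(¼)*√3*√I)) = (-5 - 7*6*3)*(2^(¾)*√3*√I) = (-5 - 126)*(2^(¾)*√3*√I) = -131*2^(¾)*√3*√I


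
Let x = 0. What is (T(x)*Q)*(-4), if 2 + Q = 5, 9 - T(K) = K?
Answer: -108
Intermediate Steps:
T(K) = 9 - K
Q = 3 (Q = -2 + 5 = 3)
(T(x)*Q)*(-4) = ((9 - 1*0)*3)*(-4) = ((9 + 0)*3)*(-4) = (9*3)*(-4) = 27*(-4) = -108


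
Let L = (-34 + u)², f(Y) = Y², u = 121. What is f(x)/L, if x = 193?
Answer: 37249/7569 ≈ 4.9213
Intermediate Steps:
L = 7569 (L = (-34 + 121)² = 87² = 7569)
f(x)/L = 193²/7569 = 37249*(1/7569) = 37249/7569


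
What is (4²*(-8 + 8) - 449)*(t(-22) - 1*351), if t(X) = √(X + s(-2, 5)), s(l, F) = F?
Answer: 157599 - 449*I*√17 ≈ 1.576e+5 - 1851.3*I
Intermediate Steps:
t(X) = √(5 + X) (t(X) = √(X + 5) = √(5 + X))
(4²*(-8 + 8) - 449)*(t(-22) - 1*351) = (4²*(-8 + 8) - 449)*(√(5 - 22) - 1*351) = (16*0 - 449)*(√(-17) - 351) = (0 - 449)*(I*√17 - 351) = -449*(-351 + I*√17) = 157599 - 449*I*√17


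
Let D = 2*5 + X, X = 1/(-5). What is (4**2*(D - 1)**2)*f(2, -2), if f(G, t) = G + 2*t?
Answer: -61952/25 ≈ -2478.1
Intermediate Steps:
X = -1/5 (X = 1*(-1/5) = -1/5 ≈ -0.20000)
D = 49/5 (D = 2*5 - 1/5 = 10 - 1/5 = 49/5 ≈ 9.8000)
(4**2*(D - 1)**2)*f(2, -2) = (4**2*(49/5 - 1)**2)*(2 + 2*(-2)) = (16*(44/5)**2)*(2 - 4) = (16*(1936/25))*(-2) = (30976/25)*(-2) = -61952/25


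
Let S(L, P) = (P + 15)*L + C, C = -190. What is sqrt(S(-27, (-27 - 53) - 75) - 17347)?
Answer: I*sqrt(13757) ≈ 117.29*I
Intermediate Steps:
S(L, P) = -190 + L*(15 + P) (S(L, P) = (P + 15)*L - 190 = (15 + P)*L - 190 = L*(15 + P) - 190 = -190 + L*(15 + P))
sqrt(S(-27, (-27 - 53) - 75) - 17347) = sqrt((-190 + 15*(-27) - 27*((-27 - 53) - 75)) - 17347) = sqrt((-190 - 405 - 27*(-80 - 75)) - 17347) = sqrt((-190 - 405 - 27*(-155)) - 17347) = sqrt((-190 - 405 + 4185) - 17347) = sqrt(3590 - 17347) = sqrt(-13757) = I*sqrt(13757)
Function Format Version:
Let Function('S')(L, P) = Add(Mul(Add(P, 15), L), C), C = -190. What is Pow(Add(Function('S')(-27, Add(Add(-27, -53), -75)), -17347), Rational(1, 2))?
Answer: Mul(I, Pow(13757, Rational(1, 2))) ≈ Mul(117.29, I)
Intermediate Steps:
Function('S')(L, P) = Add(-190, Mul(L, Add(15, P))) (Function('S')(L, P) = Add(Mul(Add(P, 15), L), -190) = Add(Mul(Add(15, P), L), -190) = Add(Mul(L, Add(15, P)), -190) = Add(-190, Mul(L, Add(15, P))))
Pow(Add(Function('S')(-27, Add(Add(-27, -53), -75)), -17347), Rational(1, 2)) = Pow(Add(Add(-190, Mul(15, -27), Mul(-27, Add(Add(-27, -53), -75))), -17347), Rational(1, 2)) = Pow(Add(Add(-190, -405, Mul(-27, Add(-80, -75))), -17347), Rational(1, 2)) = Pow(Add(Add(-190, -405, Mul(-27, -155)), -17347), Rational(1, 2)) = Pow(Add(Add(-190, -405, 4185), -17347), Rational(1, 2)) = Pow(Add(3590, -17347), Rational(1, 2)) = Pow(-13757, Rational(1, 2)) = Mul(I, Pow(13757, Rational(1, 2)))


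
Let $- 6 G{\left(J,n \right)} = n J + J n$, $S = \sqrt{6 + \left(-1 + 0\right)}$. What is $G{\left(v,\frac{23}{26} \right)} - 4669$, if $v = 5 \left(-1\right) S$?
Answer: $-4669 + \frac{115 \sqrt{5}}{78} \approx -4665.7$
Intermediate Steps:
$S = \sqrt{5}$ ($S = \sqrt{6 - 1} = \sqrt{5} \approx 2.2361$)
$v = - 5 \sqrt{5}$ ($v = 5 \left(-1\right) \sqrt{5} = - 5 \sqrt{5} \approx -11.18$)
$G{\left(J,n \right)} = - \frac{J n}{3}$ ($G{\left(J,n \right)} = - \frac{n J + J n}{6} = - \frac{J n + J n}{6} = - \frac{2 J n}{6} = - \frac{J n}{3}$)
$G{\left(v,\frac{23}{26} \right)} - 4669 = - \frac{- 5 \sqrt{5} \cdot \frac{23}{26}}{3} - 4669 = - \frac{- 5 \sqrt{5} \cdot 23 \cdot \frac{1}{26}}{3} - 4669 = \left(- \frac{1}{3}\right) \left(- 5 \sqrt{5}\right) \frac{23}{26} - 4669 = \frac{115 \sqrt{5}}{78} - 4669 = -4669 + \frac{115 \sqrt{5}}{78}$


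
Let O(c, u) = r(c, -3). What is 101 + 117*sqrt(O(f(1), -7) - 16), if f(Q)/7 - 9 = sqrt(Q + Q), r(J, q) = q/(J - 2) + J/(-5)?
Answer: 101 + 234*sqrt(-11045 - 1785*sqrt(2))/(5*sqrt(61 + 7*sqrt(2))) ≈ 101.0 + 647.45*I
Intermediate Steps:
r(J, q) = -J/5 + q/(-2 + J) (r(J, q) = q/(-2 + J) + J*(-1/5) = q/(-2 + J) - J/5 = -J/5 + q/(-2 + J))
f(Q) = 63 + 7*sqrt(2)*sqrt(Q) (f(Q) = 63 + 7*sqrt(Q + Q) = 63 + 7*sqrt(2*Q) = 63 + 7*(sqrt(2)*sqrt(Q)) = 63 + 7*sqrt(2)*sqrt(Q))
O(c, u) = (-15 - c**2 + 2*c)/(5*(-2 + c)) (O(c, u) = (-c**2 + 2*c + 5*(-3))/(5*(-2 + c)) = (-c**2 + 2*c - 15)/(5*(-2 + c)) = (-15 - c**2 + 2*c)/(5*(-2 + c)))
101 + 117*sqrt(O(f(1), -7) - 16) = 101 + 117*sqrt((-15 - (63 + 7*sqrt(2)*sqrt(1))**2 + 2*(63 + 7*sqrt(2)*sqrt(1)))/(5*(-2 + (63 + 7*sqrt(2)*sqrt(1)))) - 16) = 101 + 117*sqrt((-15 - (63 + 7*sqrt(2)*1)**2 + 2*(63 + 7*sqrt(2)*1))/(5*(-2 + (63 + 7*sqrt(2)*1))) - 16) = 101 + 117*sqrt((-15 - (63 + 7*sqrt(2))**2 + 2*(63 + 7*sqrt(2)))/(5*(-2 + (63 + 7*sqrt(2)))) - 16) = 101 + 117*sqrt((-15 - (63 + 7*sqrt(2))**2 + (126 + 14*sqrt(2)))/(5*(61 + 7*sqrt(2))) - 16) = 101 + 117*sqrt((111 - (63 + 7*sqrt(2))**2 + 14*sqrt(2))/(5*(61 + 7*sqrt(2))) - 16) = 101 + 117*sqrt(-16 + (111 - (63 + 7*sqrt(2))**2 + 14*sqrt(2))/(5*(61 + 7*sqrt(2))))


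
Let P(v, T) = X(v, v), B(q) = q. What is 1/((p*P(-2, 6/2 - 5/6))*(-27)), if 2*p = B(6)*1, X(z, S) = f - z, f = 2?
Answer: -1/324 ≈ -0.0030864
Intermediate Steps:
X(z, S) = 2 - z
P(v, T) = 2 - v
p = 3 (p = (6*1)/2 = (½)*6 = 3)
1/((p*P(-2, 6/2 - 5/6))*(-27)) = 1/((3*(2 - 1*(-2)))*(-27)) = 1/((3*(2 + 2))*(-27)) = 1/((3*4)*(-27)) = 1/(12*(-27)) = 1/(-324) = -1/324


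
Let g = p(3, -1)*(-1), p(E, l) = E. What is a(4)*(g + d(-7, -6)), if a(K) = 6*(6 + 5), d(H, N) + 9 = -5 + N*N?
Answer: 1254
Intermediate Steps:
d(H, N) = -14 + N² (d(H, N) = -9 + (-5 + N*N) = -9 + (-5 + N²) = -14 + N²)
a(K) = 66 (a(K) = 6*11 = 66)
g = -3 (g = 3*(-1) = -3)
a(4)*(g + d(-7, -6)) = 66*(-3 + (-14 + (-6)²)) = 66*(-3 + (-14 + 36)) = 66*(-3 + 22) = 66*19 = 1254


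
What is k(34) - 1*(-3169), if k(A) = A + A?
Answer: 3237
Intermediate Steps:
k(A) = 2*A
k(34) - 1*(-3169) = 2*34 - 1*(-3169) = 68 + 3169 = 3237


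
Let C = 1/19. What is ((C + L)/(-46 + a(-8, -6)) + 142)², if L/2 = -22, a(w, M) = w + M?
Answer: 1059046849/51984 ≈ 20373.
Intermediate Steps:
a(w, M) = M + w
C = 1/19 ≈ 0.052632
L = -44 (L = 2*(-22) = -44)
((C + L)/(-46 + a(-8, -6)) + 142)² = ((1/19 - 44)/(-46 + (-6 - 8)) + 142)² = (-835/(19*(-46 - 14)) + 142)² = (-835/19/(-60) + 142)² = (-835/19*(-1/60) + 142)² = (167/228 + 142)² = (32543/228)² = 1059046849/51984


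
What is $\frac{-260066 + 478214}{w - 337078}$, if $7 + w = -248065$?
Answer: $- \frac{36358}{97525} \approx -0.37281$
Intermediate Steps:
$w = -248072$ ($w = -7 - 248065 = -248072$)
$\frac{-260066 + 478214}{w - 337078} = \frac{-260066 + 478214}{-248072 - 337078} = \frac{218148}{-585150} = 218148 \left(- \frac{1}{585150}\right) = - \frac{36358}{97525}$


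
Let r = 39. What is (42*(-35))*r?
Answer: -57330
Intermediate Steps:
(42*(-35))*r = (42*(-35))*39 = -1470*39 = -57330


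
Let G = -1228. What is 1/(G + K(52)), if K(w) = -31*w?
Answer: -1/2840 ≈ -0.00035211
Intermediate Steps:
1/(G + K(52)) = 1/(-1228 - 31*52) = 1/(-1228 - 1612) = 1/(-2840) = -1/2840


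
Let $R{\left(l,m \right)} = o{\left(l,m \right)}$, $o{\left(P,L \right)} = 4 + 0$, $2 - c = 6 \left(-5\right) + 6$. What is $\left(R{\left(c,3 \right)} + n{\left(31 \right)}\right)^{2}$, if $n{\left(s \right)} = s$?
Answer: $1225$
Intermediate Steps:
$c = 26$ ($c = 2 - \left(6 \left(-5\right) + 6\right) = 2 - \left(-30 + 6\right) = 2 - -24 = 2 + 24 = 26$)
$o{\left(P,L \right)} = 4$
$R{\left(l,m \right)} = 4$
$\left(R{\left(c,3 \right)} + n{\left(31 \right)}\right)^{2} = \left(4 + 31\right)^{2} = 35^{2} = 1225$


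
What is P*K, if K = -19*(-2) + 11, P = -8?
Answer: -392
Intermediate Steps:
K = 49 (K = 38 + 11 = 49)
P*K = -8*49 = -392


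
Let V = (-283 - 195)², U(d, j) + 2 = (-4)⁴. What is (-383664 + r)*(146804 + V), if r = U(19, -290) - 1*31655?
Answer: -155768913720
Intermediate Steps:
U(d, j) = 254 (U(d, j) = -2 + (-4)⁴ = -2 + 256 = 254)
r = -31401 (r = 254 - 1*31655 = 254 - 31655 = -31401)
V = 228484 (V = (-478)² = 228484)
(-383664 + r)*(146804 + V) = (-383664 - 31401)*(146804 + 228484) = -415065*375288 = -155768913720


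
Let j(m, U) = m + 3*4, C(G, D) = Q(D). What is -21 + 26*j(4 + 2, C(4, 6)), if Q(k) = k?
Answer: 447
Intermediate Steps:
C(G, D) = D
j(m, U) = 12 + m (j(m, U) = m + 12 = 12 + m)
-21 + 26*j(4 + 2, C(4, 6)) = -21 + 26*(12 + (4 + 2)) = -21 + 26*(12 + 6) = -21 + 26*18 = -21 + 468 = 447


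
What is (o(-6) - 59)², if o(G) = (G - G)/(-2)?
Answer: 3481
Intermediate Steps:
o(G) = 0 (o(G) = 0*(-½) = 0)
(o(-6) - 59)² = (0 - 59)² = (-59)² = 3481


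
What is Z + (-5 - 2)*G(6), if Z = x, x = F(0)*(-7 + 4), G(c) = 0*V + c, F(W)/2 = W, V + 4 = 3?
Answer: -42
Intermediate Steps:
V = -1 (V = -4 + 3 = -1)
F(W) = 2*W
G(c) = c (G(c) = 0*(-1) + c = 0 + c = c)
x = 0 (x = (2*0)*(-7 + 4) = 0*(-3) = 0)
Z = 0
Z + (-5 - 2)*G(6) = 0 + (-5 - 2)*6 = 0 - 7*6 = 0 - 42 = -42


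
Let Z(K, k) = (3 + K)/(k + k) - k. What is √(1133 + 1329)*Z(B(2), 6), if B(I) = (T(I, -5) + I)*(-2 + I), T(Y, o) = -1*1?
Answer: -23*√2462/4 ≈ -285.31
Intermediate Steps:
T(Y, o) = -1
B(I) = (-1 + I)*(-2 + I)
Z(K, k) = -k + (3 + K)/(2*k) (Z(K, k) = (3 + K)/((2*k)) - k = (3 + K)*(1/(2*k)) - k = (3 + K)/(2*k) - k = -k + (3 + K)/(2*k))
√(1133 + 1329)*Z(B(2), 6) = √(1133 + 1329)*((½)*(3 + (2 + 2² - 3*2) - 2*6²)/6) = √2462*((½)*(⅙)*(3 + (2 + 4 - 6) - 2*36)) = √2462*((½)*(⅙)*(3 + 0 - 72)) = √2462*((½)*(⅙)*(-69)) = √2462*(-23/4) = -23*√2462/4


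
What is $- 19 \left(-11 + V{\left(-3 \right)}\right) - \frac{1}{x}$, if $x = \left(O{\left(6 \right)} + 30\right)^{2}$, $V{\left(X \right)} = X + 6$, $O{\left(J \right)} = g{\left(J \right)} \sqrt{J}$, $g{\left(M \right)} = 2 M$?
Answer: $\frac{5423}{36} + \frac{5 \sqrt{6}}{9} \approx 152.0$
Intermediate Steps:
$O{\left(J \right)} = 2 J^{\frac{3}{2}}$ ($O{\left(J \right)} = 2 J \sqrt{J} = 2 J^{\frac{3}{2}}$)
$V{\left(X \right)} = 6 + X$
$x = \left(30 + 12 \sqrt{6}\right)^{2}$ ($x = \left(2 \cdot 6^{\frac{3}{2}} + 30\right)^{2} = \left(2 \cdot 6 \sqrt{6} + 30\right)^{2} = \left(12 \sqrt{6} + 30\right)^{2} = \left(30 + 12 \sqrt{6}\right)^{2} \approx 3527.6$)
$- 19 \left(-11 + V{\left(-3 \right)}\right) - \frac{1}{x} = - 19 \left(-11 + \left(6 - 3\right)\right) - \frac{1}{1764 + 720 \sqrt{6}} = - 19 \left(-11 + 3\right) - \frac{1}{1764 + 720 \sqrt{6}} = \left(-19\right) \left(-8\right) - \frac{1}{1764 + 720 \sqrt{6}} = 152 - \frac{1}{1764 + 720 \sqrt{6}}$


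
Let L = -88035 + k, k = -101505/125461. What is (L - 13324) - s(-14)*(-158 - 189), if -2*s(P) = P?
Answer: -12411958235/125461 ≈ -98931.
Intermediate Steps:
k = -101505/125461 (k = -101505*1/125461 = -101505/125461 ≈ -0.80906)
s(P) = -P/2
L = -11045060640/125461 (L = -88035 - 101505/125461 = -11045060640/125461 ≈ -88036.)
(L - 13324) - s(-14)*(-158 - 189) = (-11045060640/125461 - 13324) - (-1/2*(-14))*(-158 - 189) = -12716703004/125461 - 7*(-347) = -12716703004/125461 - 1*(-2429) = -12716703004/125461 + 2429 = -12411958235/125461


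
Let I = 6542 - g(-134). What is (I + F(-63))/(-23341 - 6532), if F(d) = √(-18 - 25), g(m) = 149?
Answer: -6393/29873 - I*√43/29873 ≈ -0.21401 - 0.00021951*I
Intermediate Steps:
I = 6393 (I = 6542 - 1*149 = 6542 - 149 = 6393)
F(d) = I*√43 (F(d) = √(-43) = I*√43)
(I + F(-63))/(-23341 - 6532) = (6393 + I*√43)/(-23341 - 6532) = (6393 + I*√43)/(-29873) = (6393 + I*√43)*(-1/29873) = -6393/29873 - I*√43/29873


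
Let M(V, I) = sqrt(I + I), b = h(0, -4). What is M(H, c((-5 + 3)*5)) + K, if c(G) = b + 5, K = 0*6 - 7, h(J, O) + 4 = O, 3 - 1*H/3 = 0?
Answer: -7 + I*sqrt(6) ≈ -7.0 + 2.4495*I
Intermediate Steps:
H = 9 (H = 9 - 3*0 = 9 + 0 = 9)
h(J, O) = -4 + O
K = -7 (K = 0 - 7 = -7)
b = -8 (b = -4 - 4 = -8)
c(G) = -3 (c(G) = -8 + 5 = -3)
M(V, I) = sqrt(2)*sqrt(I) (M(V, I) = sqrt(2*I) = sqrt(2)*sqrt(I))
M(H, c((-5 + 3)*5)) + K = sqrt(2)*sqrt(-3) - 7 = sqrt(2)*(I*sqrt(3)) - 7 = I*sqrt(6) - 7 = -7 + I*sqrt(6)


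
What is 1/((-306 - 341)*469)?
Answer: -1/303443 ≈ -3.2955e-6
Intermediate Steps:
1/((-306 - 341)*469) = 1/(-647*469) = 1/(-303443) = -1/303443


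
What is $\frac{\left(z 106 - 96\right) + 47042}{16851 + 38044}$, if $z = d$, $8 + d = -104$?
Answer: $\frac{35074}{54895} \approx 0.63893$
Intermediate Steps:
$d = -112$ ($d = -8 - 104 = -112$)
$z = -112$
$\frac{\left(z 106 - 96\right) + 47042}{16851 + 38044} = \frac{\left(\left(-112\right) 106 - 96\right) + 47042}{16851 + 38044} = \frac{\left(-11872 - 96\right) + 47042}{54895} = \left(-11968 + 47042\right) \frac{1}{54895} = 35074 \cdot \frac{1}{54895} = \frac{35074}{54895}$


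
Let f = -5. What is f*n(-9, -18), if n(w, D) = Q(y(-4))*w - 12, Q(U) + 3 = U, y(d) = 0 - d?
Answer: 105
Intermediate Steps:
y(d) = -d
Q(U) = -3 + U
n(w, D) = -12 + w (n(w, D) = (-3 - 1*(-4))*w - 12 = (-3 + 4)*w - 12 = 1*w - 12 = w - 12 = -12 + w)
f*n(-9, -18) = -5*(-12 - 9) = -5*(-21) = 105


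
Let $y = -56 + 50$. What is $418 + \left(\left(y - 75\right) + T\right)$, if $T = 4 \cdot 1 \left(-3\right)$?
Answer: $325$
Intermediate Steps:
$y = -6$
$T = -12$ ($T = 4 \left(-3\right) = -12$)
$418 + \left(\left(y - 75\right) + T\right) = 418 - 93 = 325$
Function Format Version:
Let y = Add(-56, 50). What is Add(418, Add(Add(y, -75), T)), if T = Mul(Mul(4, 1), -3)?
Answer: 325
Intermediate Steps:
y = -6
T = -12 (T = Mul(4, -3) = -12)
Add(418, Add(Add(y, -75), T)) = Add(418, Add(Add(-6, -75), -12)) = Add(418, Add(-81, -12)) = Add(418, -93) = 325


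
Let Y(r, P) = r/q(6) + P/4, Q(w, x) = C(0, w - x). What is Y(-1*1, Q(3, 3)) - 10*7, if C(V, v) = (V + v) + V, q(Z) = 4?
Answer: -281/4 ≈ -70.250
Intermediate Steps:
C(V, v) = v + 2*V
Q(w, x) = w - x (Q(w, x) = (w - x) + 2*0 = (w - x) + 0 = w - x)
Y(r, P) = P/4 + r/4 (Y(r, P) = r/4 + P/4 = P/4 + r/4)
Y(-1*1, Q(3, 3)) - 10*7 = ((3 - 1*3)/4 + (-1*1)/4) - 10*7 = ((3 - 3)/4 + (1/4)*(-1)) - 70 = ((1/4)*0 - 1/4) - 70 = (0 - 1/4) - 70 = -1/4 - 70 = -281/4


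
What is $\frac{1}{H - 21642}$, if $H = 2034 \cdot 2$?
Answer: $- \frac{1}{17574} \approx -5.6902 \cdot 10^{-5}$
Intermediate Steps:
$H = 4068$
$\frac{1}{H - 21642} = \frac{1}{4068 - 21642} = \frac{1}{-17574} = - \frac{1}{17574}$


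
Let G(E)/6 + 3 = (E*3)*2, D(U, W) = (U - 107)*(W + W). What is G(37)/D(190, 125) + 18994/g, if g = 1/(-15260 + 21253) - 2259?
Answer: -586051236274/70229339875 ≈ -8.3448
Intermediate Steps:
D(U, W) = 2*W*(-107 + U) (D(U, W) = (-107 + U)*(2*W) = 2*W*(-107 + U))
G(E) = -18 + 36*E (G(E) = -18 + 6*((E*3)*2) = -18 + 6*((3*E)*2) = -18 + 6*(6*E) = -18 + 36*E)
g = -13538186/5993 (g = 1/5993 - 2259 = -13538186/5993 ≈ -2259.0)
G(37)/D(190, 125) + 18994/g = (-18 + 36*37)/((2*125*(-107 + 190))) + 18994/(-13538186/5993) = (-18 + 1332)/((2*125*83)) + 18994*(-5993/13538186) = 1314/20750 - 56915521/6769093 = 1314*(1/20750) - 56915521/6769093 = 657/10375 - 56915521/6769093 = -586051236274/70229339875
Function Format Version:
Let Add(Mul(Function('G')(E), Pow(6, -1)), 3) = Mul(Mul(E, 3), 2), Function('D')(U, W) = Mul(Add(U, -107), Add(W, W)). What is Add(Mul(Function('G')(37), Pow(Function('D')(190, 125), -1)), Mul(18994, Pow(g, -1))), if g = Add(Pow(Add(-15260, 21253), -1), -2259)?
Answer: Rational(-586051236274, 70229339875) ≈ -8.3448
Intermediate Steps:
Function('D')(U, W) = Mul(2, W, Add(-107, U)) (Function('D')(U, W) = Mul(Add(-107, U), Mul(2, W)) = Mul(2, W, Add(-107, U)))
Function('G')(E) = Add(-18, Mul(36, E)) (Function('G')(E) = Add(-18, Mul(6, Mul(Mul(E, 3), 2))) = Add(-18, Mul(6, Mul(Mul(3, E), 2))) = Add(-18, Mul(6, Mul(6, E))) = Add(-18, Mul(36, E)))
g = Rational(-13538186, 5993) (g = Add(Pow(5993, -1), -2259) = Add(Rational(1, 5993), -2259) = Rational(-13538186, 5993) ≈ -2259.0)
Add(Mul(Function('G')(37), Pow(Function('D')(190, 125), -1)), Mul(18994, Pow(g, -1))) = Add(Mul(Add(-18, Mul(36, 37)), Pow(Mul(2, 125, Add(-107, 190)), -1)), Mul(18994, Pow(Rational(-13538186, 5993), -1))) = Add(Mul(Add(-18, 1332), Pow(Mul(2, 125, 83), -1)), Mul(18994, Rational(-5993, 13538186))) = Add(Mul(1314, Pow(20750, -1)), Rational(-56915521, 6769093)) = Add(Mul(1314, Rational(1, 20750)), Rational(-56915521, 6769093)) = Add(Rational(657, 10375), Rational(-56915521, 6769093)) = Rational(-586051236274, 70229339875)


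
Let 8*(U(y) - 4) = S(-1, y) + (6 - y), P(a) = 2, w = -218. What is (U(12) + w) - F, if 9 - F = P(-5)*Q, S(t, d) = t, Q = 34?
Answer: -1247/8 ≈ -155.88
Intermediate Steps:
U(y) = 37/8 - y/8 (U(y) = 4 + (-1 + (6 - y))/8 = 4 + (5 - y)/8 = 4 + (5/8 - y/8) = 37/8 - y/8)
F = -59 (F = 9 - 2*34 = 9 - 1*68 = 9 - 68 = -59)
(U(12) + w) - F = ((37/8 - 1/8*12) - 218) - 1*(-59) = ((37/8 - 3/2) - 218) + 59 = (25/8 - 218) + 59 = -1719/8 + 59 = -1247/8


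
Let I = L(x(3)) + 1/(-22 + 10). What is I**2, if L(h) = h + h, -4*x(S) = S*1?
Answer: 361/144 ≈ 2.5069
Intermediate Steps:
x(S) = -S/4
L(h) = 2*h
I = -19/12 (I = 2*(-1/4*3) + 1/(-22 + 10) = 2*(-3/4) + 1/(-12) = -3/2 - 1/12 = -19/12 ≈ -1.5833)
I**2 = (-19/12)**2 = 361/144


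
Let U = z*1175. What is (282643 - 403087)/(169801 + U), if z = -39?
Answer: -30111/30994 ≈ -0.97151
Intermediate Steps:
U = -45825 (U = -39*1175 = -45825)
(282643 - 403087)/(169801 + U) = (282643 - 403087)/(169801 - 45825) = -120444/123976 = -120444*1/123976 = -30111/30994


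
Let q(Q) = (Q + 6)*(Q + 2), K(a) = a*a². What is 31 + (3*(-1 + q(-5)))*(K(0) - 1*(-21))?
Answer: -221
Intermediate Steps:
K(a) = a³
q(Q) = (2 + Q)*(6 + Q) (q(Q) = (6 + Q)*(2 + Q) = (2 + Q)*(6 + Q))
31 + (3*(-1 + q(-5)))*(K(0) - 1*(-21)) = 31 + (3*(-1 + (12 + (-5)² + 8*(-5))))*(0³ - 1*(-21)) = 31 + (3*(-1 + (12 + 25 - 40)))*(0 + 21) = 31 + (3*(-1 - 3))*21 = 31 + (3*(-4))*21 = 31 - 12*21 = 31 - 252 = -221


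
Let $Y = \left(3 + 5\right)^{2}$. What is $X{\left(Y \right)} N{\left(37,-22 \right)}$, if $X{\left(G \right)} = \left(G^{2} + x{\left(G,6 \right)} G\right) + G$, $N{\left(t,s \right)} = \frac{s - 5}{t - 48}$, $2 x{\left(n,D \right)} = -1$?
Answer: $\frac{111456}{11} \approx 10132.0$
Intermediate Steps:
$x{\left(n,D \right)} = - \frac{1}{2}$ ($x{\left(n,D \right)} = \frac{1}{2} \left(-1\right) = - \frac{1}{2}$)
$N{\left(t,s \right)} = \frac{-5 + s}{-48 + t}$
$Y = 64$ ($Y = 8^{2} = 64$)
$X{\left(G \right)} = G^{2} + \frac{G}{2}$ ($X{\left(G \right)} = \left(G^{2} - \frac{G}{2}\right) + G = G^{2} + \frac{G}{2}$)
$X{\left(Y \right)} N{\left(37,-22 \right)} = 64 \left(\frac{1}{2} + 64\right) \frac{-5 - 22}{-48 + 37} = 64 \cdot \frac{129}{2} \frac{1}{-11} \left(-27\right) = 4128 \left(\left(- \frac{1}{11}\right) \left(-27\right)\right) = 4128 \cdot \frac{27}{11} = \frac{111456}{11}$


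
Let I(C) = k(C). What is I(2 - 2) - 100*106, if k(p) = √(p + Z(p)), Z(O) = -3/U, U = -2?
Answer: -10600 + √6/2 ≈ -10599.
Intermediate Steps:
Z(O) = 3/2 (Z(O) = -3/(-2) = -3*(-½) = 3/2)
k(p) = √(3/2 + p) (k(p) = √(p + 3/2) = √(3/2 + p))
I(C) = √(6 + 4*C)/2
I(2 - 2) - 100*106 = √(6 + 4*(2 - 2))/2 - 100*106 = √(6 + 4*0)/2 - 10600 = √(6 + 0)/2 - 10600 = √6/2 - 10600 = -10600 + √6/2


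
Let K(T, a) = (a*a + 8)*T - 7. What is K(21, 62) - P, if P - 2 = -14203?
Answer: 95086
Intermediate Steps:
P = -14201 (P = 2 - 14203 = -14201)
K(T, a) = -7 + T*(8 + a**2) (K(T, a) = (a**2 + 8)*T - 7 = (8 + a**2)*T - 7 = T*(8 + a**2) - 7 = -7 + T*(8 + a**2))
K(21, 62) - P = (-7 + 8*21 + 21*62**2) - 1*(-14201) = (-7 + 168 + 21*3844) + 14201 = (-7 + 168 + 80724) + 14201 = 80885 + 14201 = 95086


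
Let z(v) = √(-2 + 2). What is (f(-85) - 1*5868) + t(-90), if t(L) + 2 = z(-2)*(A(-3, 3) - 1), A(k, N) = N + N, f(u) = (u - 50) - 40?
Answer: -6045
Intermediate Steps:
z(v) = 0 (z(v) = √0 = 0)
f(u) = -90 + u (f(u) = (-50 + u) - 40 = -90 + u)
A(k, N) = 2*N
t(L) = -2 (t(L) = -2 + 0*(2*3 - 1) = -2 + 0*(6 - 1) = -2 + 0*5 = -2 + 0 = -2)
(f(-85) - 1*5868) + t(-90) = ((-90 - 85) - 1*5868) - 2 = (-175 - 5868) - 2 = -6043 - 2 = -6045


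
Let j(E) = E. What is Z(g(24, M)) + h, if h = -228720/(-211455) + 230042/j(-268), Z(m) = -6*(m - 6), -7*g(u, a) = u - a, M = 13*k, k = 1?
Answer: -10735153271/13222986 ≈ -811.86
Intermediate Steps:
M = 13 (M = 13*1 = 13)
g(u, a) = -u/7 + a/7 (g(u, a) = -(u - a)/7 = -u/7 + a/7)
Z(m) = 36 - 6*m (Z(m) = -6*(-6 + m) = 36 - 6*m)
h = -1619407805/1888998 (h = -228720/(-211455) + 230042/(-268) = -228720*(-1/211455) + 230042*(-1/268) = 15248/14097 - 115021/134 = -1619407805/1888998 ≈ -857.28)
Z(g(24, M)) + h = (36 - 6*(-⅐*24 + (⅐)*13)) - 1619407805/1888998 = (36 - 6*(-24/7 + 13/7)) - 1619407805/1888998 = (36 - 6*(-11/7)) - 1619407805/1888998 = (36 + 66/7) - 1619407805/1888998 = 318/7 - 1619407805/1888998 = -10735153271/13222986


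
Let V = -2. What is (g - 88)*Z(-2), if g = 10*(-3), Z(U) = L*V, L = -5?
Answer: -1180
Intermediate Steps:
Z(U) = 10 (Z(U) = -5*(-2) = 10)
g = -30
(g - 88)*Z(-2) = (-30 - 88)*10 = -118*10 = -1180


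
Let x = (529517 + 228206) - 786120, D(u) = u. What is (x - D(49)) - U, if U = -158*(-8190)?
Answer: -1322466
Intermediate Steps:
U = 1294020
x = -28397 (x = 757723 - 786120 = -28397)
(x - D(49)) - U = (-28397 - 1*49) - 1*1294020 = (-28397 - 49) - 1294020 = -28446 - 1294020 = -1322466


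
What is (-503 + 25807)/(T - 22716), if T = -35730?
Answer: -12652/29223 ≈ -0.43295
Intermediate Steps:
(-503 + 25807)/(T - 22716) = (-503 + 25807)/(-35730 - 22716) = 25304/(-58446) = 25304*(-1/58446) = -12652/29223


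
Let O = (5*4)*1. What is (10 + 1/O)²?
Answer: 40401/400 ≈ 101.00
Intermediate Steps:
O = 20 (O = 20*1 = 20)
(10 + 1/O)² = (10 + 1/20)² = (201/20)² = 40401/400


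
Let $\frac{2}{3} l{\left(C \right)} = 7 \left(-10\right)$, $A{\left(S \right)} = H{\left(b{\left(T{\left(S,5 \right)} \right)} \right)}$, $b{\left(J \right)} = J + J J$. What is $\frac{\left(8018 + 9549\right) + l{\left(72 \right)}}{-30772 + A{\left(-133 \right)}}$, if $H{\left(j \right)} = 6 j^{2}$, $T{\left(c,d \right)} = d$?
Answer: $- \frac{8731}{12686} \approx -0.68824$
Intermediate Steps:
$b{\left(J \right)} = J + J^{2}$
$A{\left(S \right)} = 5400$ ($A{\left(S \right)} = 6 \left(5 \left(1 + 5\right)\right)^{2} = 6 \left(5 \cdot 6\right)^{2} = 6 \cdot 30^{2} = 6 \cdot 900 = 5400$)
$l{\left(C \right)} = -105$ ($l{\left(C \right)} = \frac{3 \cdot 7 \left(-10\right)}{2} = \frac{3}{2} \left(-70\right) = -105$)
$\frac{\left(8018 + 9549\right) + l{\left(72 \right)}}{-30772 + A{\left(-133 \right)}} = \frac{\left(8018 + 9549\right) - 105}{-30772 + 5400} = \frac{17567 - 105}{-25372} = 17462 \left(- \frac{1}{25372}\right) = - \frac{8731}{12686}$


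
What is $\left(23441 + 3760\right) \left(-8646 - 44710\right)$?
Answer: $-1451336556$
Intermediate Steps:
$\left(23441 + 3760\right) \left(-8646 - 44710\right) = 27201 \left(-53356\right) = -1451336556$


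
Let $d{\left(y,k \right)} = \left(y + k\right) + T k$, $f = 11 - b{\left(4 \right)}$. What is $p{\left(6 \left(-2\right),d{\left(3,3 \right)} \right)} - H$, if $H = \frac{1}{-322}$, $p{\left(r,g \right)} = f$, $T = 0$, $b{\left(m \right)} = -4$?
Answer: $\frac{4831}{322} \approx 15.003$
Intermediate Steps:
$f = 15$ ($f = 11 - -4 = 11 + 4 = 15$)
$d{\left(y,k \right)} = k + y$ ($d{\left(y,k \right)} = \left(y + k\right) + 0 k = \left(k + y\right) + 0 = k + y$)
$p{\left(r,g \right)} = 15$
$H = - \frac{1}{322} \approx -0.0031056$
$p{\left(6 \left(-2\right),d{\left(3,3 \right)} \right)} - H = 15 - - \frac{1}{322} = 15 + \frac{1}{322} = \frac{4831}{322}$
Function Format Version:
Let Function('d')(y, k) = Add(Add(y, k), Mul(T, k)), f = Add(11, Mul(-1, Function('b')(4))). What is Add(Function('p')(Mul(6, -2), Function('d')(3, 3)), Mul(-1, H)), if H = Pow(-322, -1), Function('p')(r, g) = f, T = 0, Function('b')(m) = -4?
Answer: Rational(4831, 322) ≈ 15.003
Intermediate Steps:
f = 15 (f = Add(11, Mul(-1, -4)) = Add(11, 4) = 15)
Function('d')(y, k) = Add(k, y) (Function('d')(y, k) = Add(Add(y, k), Mul(0, k)) = Add(Add(k, y), 0) = Add(k, y))
Function('p')(r, g) = 15
H = Rational(-1, 322) ≈ -0.0031056
Add(Function('p')(Mul(6, -2), Function('d')(3, 3)), Mul(-1, H)) = Add(15, Mul(-1, Rational(-1, 322))) = Add(15, Rational(1, 322)) = Rational(4831, 322)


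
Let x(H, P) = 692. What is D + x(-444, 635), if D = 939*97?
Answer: 91775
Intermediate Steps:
D = 91083
D + x(-444, 635) = 91083 + 692 = 91775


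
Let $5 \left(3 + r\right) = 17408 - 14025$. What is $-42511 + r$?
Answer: $- \frac{209187}{5} \approx -41837.0$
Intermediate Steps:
$r = \frac{3368}{5}$ ($r = -3 + \frac{17408 - 14025}{5} = -3 + \frac{1}{5} \cdot 3383 = -3 + \frac{3383}{5} = \frac{3368}{5} \approx 673.6$)
$-42511 + r = -42511 + \frac{3368}{5} = - \frac{209187}{5}$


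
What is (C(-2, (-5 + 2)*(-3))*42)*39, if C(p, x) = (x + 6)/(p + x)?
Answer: 3510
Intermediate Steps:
C(p, x) = (6 + x)/(p + x)
(C(-2, (-5 + 2)*(-3))*42)*39 = (((6 + (-5 + 2)*(-3))/(-2 + (-5 + 2)*(-3)))*42)*39 = (((6 - 3*(-3))/(-2 - 3*(-3)))*42)*39 = (((6 + 9)/(-2 + 9))*42)*39 = ((15/7)*42)*39 = 90*39 = 3510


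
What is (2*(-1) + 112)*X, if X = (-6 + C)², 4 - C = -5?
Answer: 990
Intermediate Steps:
C = 9 (C = 4 - 1*(-5) = 4 + 5 = 9)
X = 9 (X = (-6 + 9)² = 3² = 9)
(2*(-1) + 112)*X = (2*(-1) + 112)*9 = (-2 + 112)*9 = 110*9 = 990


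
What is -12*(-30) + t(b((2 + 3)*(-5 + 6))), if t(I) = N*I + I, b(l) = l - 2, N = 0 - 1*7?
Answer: 342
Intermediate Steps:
N = -7 (N = 0 - 7 = -7)
b(l) = -2 + l
t(I) = -6*I (t(I) = -7*I + I = -6*I)
-12*(-30) + t(b((2 + 3)*(-5 + 6))) = -12*(-30) - 6*(-2 + (2 + 3)*(-5 + 6)) = 360 - 6*(-2 + 5*1) = 360 - 6*(-2 + 5) = 360 - 6*3 = 360 - 18 = 342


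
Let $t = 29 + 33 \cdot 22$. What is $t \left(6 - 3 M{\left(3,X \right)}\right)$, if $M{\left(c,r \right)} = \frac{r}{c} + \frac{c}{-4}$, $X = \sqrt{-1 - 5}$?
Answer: $\frac{24915}{4} - 755 i \sqrt{6} \approx 6228.8 - 1849.4 i$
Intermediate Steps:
$X = i \sqrt{6}$ ($X = \sqrt{-1 - 5} = \sqrt{-6} = i \sqrt{6} \approx 2.4495 i$)
$M{\left(c,r \right)} = - \frac{c}{4} + \frac{r}{c}$ ($M{\left(c,r \right)} = \frac{r}{c} + c \left(- \frac{1}{4}\right) = \frac{r}{c} - \frac{c}{4} = - \frac{c}{4} + \frac{r}{c}$)
$t = 755$ ($t = 29 + 726 = 755$)
$t \left(6 - 3 M{\left(3,X \right)}\right) = 755 \left(6 - 3 \left(\left(- \frac{1}{4}\right) 3 + \frac{i \sqrt{6}}{3}\right)\right) = 755 \left(6 - 3 \left(- \frac{3}{4} + i \sqrt{6} \cdot \frac{1}{3}\right)\right) = 755 \left(6 - 3 \left(- \frac{3}{4} + \frac{i \sqrt{6}}{3}\right)\right) = 755 \left(6 + \left(\frac{9}{4} - i \sqrt{6}\right)\right) = 755 \left(\frac{33}{4} - i \sqrt{6}\right) = \frac{24915}{4} - 755 i \sqrt{6}$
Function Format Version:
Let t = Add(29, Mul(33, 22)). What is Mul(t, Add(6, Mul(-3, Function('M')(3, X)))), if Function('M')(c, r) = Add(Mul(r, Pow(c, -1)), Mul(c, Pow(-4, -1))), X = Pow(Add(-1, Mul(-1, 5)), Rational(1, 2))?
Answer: Add(Rational(24915, 4), Mul(-755, I, Pow(6, Rational(1, 2)))) ≈ Add(6228.8, Mul(-1849.4, I))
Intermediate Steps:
X = Mul(I, Pow(6, Rational(1, 2))) (X = Pow(Add(-1, -5), Rational(1, 2)) = Pow(-6, Rational(1, 2)) = Mul(I, Pow(6, Rational(1, 2))) ≈ Mul(2.4495, I))
Function('M')(c, r) = Add(Mul(Rational(-1, 4), c), Mul(r, Pow(c, -1))) (Function('M')(c, r) = Add(Mul(r, Pow(c, -1)), Mul(c, Rational(-1, 4))) = Add(Mul(r, Pow(c, -1)), Mul(Rational(-1, 4), c)) = Add(Mul(Rational(-1, 4), c), Mul(r, Pow(c, -1))))
t = 755 (t = Add(29, 726) = 755)
Mul(t, Add(6, Mul(-3, Function('M')(3, X)))) = Mul(755, Add(6, Mul(-3, Add(Mul(Rational(-1, 4), 3), Mul(Mul(I, Pow(6, Rational(1, 2))), Pow(3, -1)))))) = Mul(755, Add(6, Mul(-3, Add(Rational(-3, 4), Mul(Mul(I, Pow(6, Rational(1, 2))), Rational(1, 3)))))) = Mul(755, Add(6, Mul(-3, Add(Rational(-3, 4), Mul(Rational(1, 3), I, Pow(6, Rational(1, 2))))))) = Mul(755, Add(6, Add(Rational(9, 4), Mul(-1, I, Pow(6, Rational(1, 2)))))) = Mul(755, Add(Rational(33, 4), Mul(-1, I, Pow(6, Rational(1, 2))))) = Add(Rational(24915, 4), Mul(-755, I, Pow(6, Rational(1, 2))))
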